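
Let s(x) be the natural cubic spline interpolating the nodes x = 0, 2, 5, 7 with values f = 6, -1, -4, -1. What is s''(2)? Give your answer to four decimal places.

1.1538

Let σ_i = s''(x_i). Step sizes h_i = 2, 3, 2; slopes of the chords Δ_i = (y_(i+1) - y_i)/h_i = -7/2, -1, 3/2.
  2·σ_0 + 10·σ_1 + 3·σ_2 = 6(Δ_1 - Δ_0) = 15
  3·σ_1 + 10·σ_2 + 2·σ_3 = 6(Δ_2 - Δ_1) = 15
Natural end conditions: σ_0 = σ_3 = 0.
Forward elimination and back-substitution give σ_0 = 0, σ_1 = 15/13, σ_2 = 15/13, σ_3 = 0.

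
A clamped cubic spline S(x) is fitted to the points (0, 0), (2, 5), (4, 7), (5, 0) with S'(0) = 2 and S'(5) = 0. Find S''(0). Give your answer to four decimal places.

Write M_i for S''(x_i). With h_i = 2, 2, 1 and divided differences Δ_i = 5/2, 1, -7, the continuity of S' gives the tridiagonal system
  2·M_0 + 8·M_1 + 2·M_2 = 6(Δ_1 - Δ_0) = -9
  2·M_1 + 6·M_2 + 1·M_3 = 6(Δ_2 - Δ_1) = -48
Clamped end conditions give two more equations: 2h_0·M_0 + h_0·M_1 = 6(Δ_0 - S'(0)) = 3 and h_2·M_2 + 2h_2·M_3 = 6(S'(5) - Δ_2) = 42.
Solving: M_0 = -19/46, M_1 = 107/46, M_2 = -308/23, M_3 = 637/23.

-0.4130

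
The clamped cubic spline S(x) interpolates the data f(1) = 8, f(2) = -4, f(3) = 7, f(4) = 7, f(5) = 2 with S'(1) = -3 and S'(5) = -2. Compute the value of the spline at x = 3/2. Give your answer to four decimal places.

With M_i denoting the second derivative at x_i, h_i = 1, 1, 1, 1, and Δ_i = (y_(i+1) − y_i)/h_i = -12, 11, 0, -5:
  1·M_0 + 4·M_1 + 1·M_2 = 6(Δ_1 - Δ_0) = 138
  1·M_1 + 4·M_2 + 1·M_3 = 6(Δ_2 - Δ_1) = -66
  1·M_2 + 4·M_3 + 1·M_4 = 6(Δ_3 - Δ_2) = -30
Clamped end conditions give two more equations: 2h_0·M_0 + h_0·M_1 = 6(Δ_0 - S'(1)) = -54 and h_3·M_3 + 2h_3·M_4 = 6(S'(5) - Δ_3) = 18.
Forward elimination and back-substitution give M_0 = -1535/28, M_1 = 779/14, M_2 = -119/4, M_3 = -37/14, M_4 = 289/28.
On [1, 2], S(x) = 8 - 3·(x - 1) - 1535/56·(x - 1)² + 1031/56·(x - 1)³.
With (x - 1) = 1/2: S(3/2) = 873/448.

1.9487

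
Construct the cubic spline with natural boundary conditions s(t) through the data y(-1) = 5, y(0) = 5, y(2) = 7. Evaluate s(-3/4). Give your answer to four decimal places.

4.9609

Write M_i for s''(x_i). With h_i = 1, 2 and divided differences Δ_i = 0, 1, the continuity of s' gives the tridiagonal system
  1·M_0 + 6·M_1 + 2·M_2 = 6(Δ_1 - Δ_0) = 6
Natural end conditions: M_0 = M_2 = 0.
Forward elimination and back-substitution give M_0 = 0, M_1 = 1, M_2 = 0.
On [-1, 0], s(t) = 5 - 1/6·(t + 1) + 0·(t + 1)² + 1/6·(t + 1)³.
With (t + 1) = 1/4: s(-3/4) = 635/128.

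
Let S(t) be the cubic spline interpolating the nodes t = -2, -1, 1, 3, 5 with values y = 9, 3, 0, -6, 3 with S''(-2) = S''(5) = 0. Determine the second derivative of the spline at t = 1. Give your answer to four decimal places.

With M_i denoting the second derivative at x_i, h_i = 1, 2, 2, 2, and Δ_i = (y_(i+1) − y_i)/h_i = -6, -3/2, -3, 9/2:
  1·M_0 + 6·M_1 + 2·M_2 = 6(Δ_1 - Δ_0) = 27
  2·M_1 + 8·M_2 + 2·M_3 = 6(Δ_2 - Δ_1) = -9
  2·M_2 + 8·M_3 + 2·M_4 = 6(Δ_3 - Δ_2) = 45
Natural end conditions: M_0 = M_4 = 0.
Solving the tridiagonal system: M_0 = 0, M_1 = 243/41, M_2 = -351/82, M_3 = 549/82, M_4 = 0.

-4.2805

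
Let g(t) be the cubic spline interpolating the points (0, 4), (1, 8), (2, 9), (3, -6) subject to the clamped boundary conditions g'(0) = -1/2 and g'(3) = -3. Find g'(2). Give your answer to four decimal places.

-11.4333

Put σ_i = g'' at the i-th knot. Here h = (1, 1, 1) and Δ = (4, 1, -15), so the interior equations h_(i-1)·σ_(i-1) + 2(h_(i-1)+h_i)·σ_i + h_i·σ_(i+1) = 6(Δ_i − Δ_(i-1)) read
  1·σ_0 + 4·σ_1 + 1·σ_2 = 6(Δ_1 - Δ_0) = -18
  1·σ_1 + 4·σ_2 + 1·σ_3 = 6(Δ_2 - Δ_1) = -96
Clamped end conditions give two more equations: 2h_0·σ_0 + h_0·σ_1 = 6(Δ_0 - g'(0)) = 27 and h_2·σ_2 + 2h_2·σ_3 = 6(g'(3) - Δ_2) = 72.
Solving the tridiagonal system: σ_0 = 188/15, σ_1 = 29/15, σ_2 = -574/15, σ_3 = 827/15.
On [2, 3], g'(t) = b_2 + 2c_2·(t - 2) + 3d_2·(t - 2)² with b_2 = Δ_2 - h_2(2σ_2 + σ_3)/6 = -343/30, c_2 = σ_2/2 = -287/15, d_2 = (σ_3 - σ_2)/(6h_2) = 467/30. So g'(2) = -343/30.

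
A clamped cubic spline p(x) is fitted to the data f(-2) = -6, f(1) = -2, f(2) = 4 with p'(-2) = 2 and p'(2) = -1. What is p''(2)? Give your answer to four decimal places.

Put M_i = p'' at the i-th knot. Here h = (3, 1) and Δ = (4/3, 6), so the interior equations h_(i-1)·M_(i-1) + 2(h_(i-1)+h_i)·M_i + h_i·M_(i+1) = 6(Δ_i − Δ_(i-1)) read
  3·M_0 + 8·M_1 + 1·M_2 = 6(Δ_1 - Δ_0) = 28
Clamped end conditions give two more equations: 2h_0·M_0 + h_0·M_1 = 6(Δ_0 - p'(-2)) = -4 and h_1·M_1 + 2h_1·M_2 = 6(p'(2) - Δ_1) = -42.
Forward elimination and back-substitution give M_0 = -59/12, M_1 = 17/2, M_2 = -101/4.

-25.2500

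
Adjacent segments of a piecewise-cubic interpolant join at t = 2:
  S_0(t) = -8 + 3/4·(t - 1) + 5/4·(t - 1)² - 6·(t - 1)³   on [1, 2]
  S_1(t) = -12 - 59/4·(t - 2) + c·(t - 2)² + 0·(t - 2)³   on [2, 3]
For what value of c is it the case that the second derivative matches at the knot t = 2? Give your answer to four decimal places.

S_0''(t) = 5/2 - 36·(t - 1), so S_0''(2) = -67/2. On the right, S_1''(2) = 2c, so c = -67/4.

-16.7500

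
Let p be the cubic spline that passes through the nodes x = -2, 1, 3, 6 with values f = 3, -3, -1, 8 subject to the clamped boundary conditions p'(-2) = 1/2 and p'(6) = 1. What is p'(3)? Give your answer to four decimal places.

Put σ_i = p'' at the i-th knot. Here h = (3, 2, 3) and Δ = (-2, 1, 3), so the interior equations h_(i-1)·σ_(i-1) + 2(h_(i-1)+h_i)·σ_i + h_i·σ_(i+1) = 6(Δ_i − Δ_(i-1)) read
  3·σ_0 + 10·σ_1 + 2·σ_2 = 6(Δ_1 - Δ_0) = 18
  2·σ_1 + 10·σ_2 + 3·σ_3 = 6(Δ_2 - Δ_1) = 12
Clamped end conditions give two more equations: 2h_0·σ_0 + h_0·σ_1 = 6(Δ_0 - p'(-2)) = -15 and h_2·σ_2 + 2h_2·σ_3 = 6(p'(6) - Δ_2) = -12.
Forward elimination and back-substitution give σ_0 = -348/91, σ_1 = 241/91, σ_2 = 136/91, σ_3 = -250/91.
On [3, 6], p'(x) = b_2 + 2c_2·(x - 3) + 3d_2·(x - 3)² with b_2 = Δ_2 - h_2(2σ_2 + σ_3)/6 = 262/91, c_2 = σ_2/2 = 68/91, d_2 = (σ_3 - σ_2)/(6h_2) = -193/819. So p'(3) = 262/91.

2.8791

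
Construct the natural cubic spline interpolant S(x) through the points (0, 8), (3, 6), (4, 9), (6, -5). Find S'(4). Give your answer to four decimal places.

With σ_i denoting the second derivative at x_i, h_i = 3, 1, 2, and Δ_i = (y_(i+1) − y_i)/h_i = -2/3, 3, -7:
  3·σ_0 + 8·σ_1 + 1·σ_2 = 6(Δ_1 - Δ_0) = 22
  1·σ_1 + 6·σ_2 + 2·σ_3 = 6(Δ_2 - Δ_1) = -60
Natural end conditions: σ_0 = σ_3 = 0.
Hence σ_0 = 0, σ_1 = 192/47, σ_2 = -502/47, σ_3 = 0.
On [4, 6], S'(x) = b_2 + 2c_2·(x - 4) + 3d_2·(x - 4)² with b_2 = Δ_2 - h_2(2σ_2 + σ_3)/6 = 17/141, c_2 = σ_2/2 = -251/47, d_2 = (σ_3 - σ_2)/(6h_2) = 251/282. So S'(4) = 17/141.

0.1206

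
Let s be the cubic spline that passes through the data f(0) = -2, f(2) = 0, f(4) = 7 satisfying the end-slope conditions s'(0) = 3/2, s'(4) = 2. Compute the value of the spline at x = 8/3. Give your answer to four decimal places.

With M_i denoting the second derivative at x_i, h_i = 2, 2, and Δ_i = (y_(i+1) − y_i)/h_i = 1, 7/2:
  2·M_0 + 8·M_1 + 2·M_2 = 6(Δ_1 - Δ_0) = 15
Clamped end conditions give two more equations: 2h_0·M_0 + h_0·M_1 = 6(Δ_0 - s'(0)) = -3 and h_1·M_1 + 2h_1·M_2 = 6(s'(4) - Δ_1) = -9.
Solving: M_0 = -5/2, M_1 = 7/2, M_2 = -4.
On [2, 4], s(x) = 0 + 5/2·(x - 2) + 7/4·(x - 2)² - 5/8·(x - 2)³.
With (x - 2) = 2/3: s(8/3) = 61/27.

2.2593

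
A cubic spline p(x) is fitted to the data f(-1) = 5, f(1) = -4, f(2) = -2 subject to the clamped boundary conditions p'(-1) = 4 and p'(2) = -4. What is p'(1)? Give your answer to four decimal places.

0.4167

With m_i denoting the second derivative at x_i, h_i = 2, 1, and Δ_i = (y_(i+1) − y_i)/h_i = -9/2, 2:
  2·m_0 + 6·m_1 + 1·m_2 = 6(Δ_1 - Δ_0) = 39
Clamped end conditions give two more equations: 2h_0·m_0 + h_0·m_1 = 6(Δ_0 - p'(-1)) = -51 and h_1·m_1 + 2h_1·m_2 = 6(p'(2) - Δ_1) = -36.
Hence m_0 = -263/12, m_1 = 55/3, m_2 = -163/6.
On [1, 2], p'(x) = b_1 + 2c_1·(x - 1) + 3d_1·(x - 1)² with b_1 = Δ_1 - h_1(2m_1 + m_2)/6 = 5/12, c_1 = m_1/2 = 55/6, d_1 = (m_2 - m_1)/(6h_1) = -91/12. So p'(1) = 5/12.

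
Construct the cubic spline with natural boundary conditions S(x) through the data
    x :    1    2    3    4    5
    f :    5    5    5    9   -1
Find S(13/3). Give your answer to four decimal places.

Put M_i = S'' at the i-th knot. Here h = (1, 1, 1, 1) and Δ = (0, 0, 4, -10), so the interior equations h_(i-1)·M_(i-1) + 2(h_(i-1)+h_i)·M_i + h_i·M_(i+1) = 6(Δ_i − Δ_(i-1)) read
  1·M_0 + 4·M_1 + 1·M_2 = 6(Δ_1 - Δ_0) = 0
  1·M_1 + 4·M_2 + 1·M_3 = 6(Δ_2 - Δ_1) = 24
  1·M_2 + 4·M_3 + 1·M_4 = 6(Δ_3 - Δ_2) = -84
Natural end conditions: M_0 = M_4 = 0.
Solving the tridiagonal system: M_0 = 0, M_1 = -45/14, M_2 = 90/7, M_3 = -339/14, M_4 = 0.
On [4, 5], S(x) = 9 - 27/14·(x - 4) - 339/28·(x - 4)² + 113/28·(x - 4)³.
With (x - 4) = 1/3: S(13/3) = 2707/378.

7.1614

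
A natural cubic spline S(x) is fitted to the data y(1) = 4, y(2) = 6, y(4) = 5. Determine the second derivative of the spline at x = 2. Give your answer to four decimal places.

-2.5000

Write M_i for S''(x_i). With h_i = 1, 2 and divided differences Δ_i = 2, -1/2, the continuity of S' gives the tridiagonal system
  1·M_0 + 6·M_1 + 2·M_2 = 6(Δ_1 - Δ_0) = -15
Natural end conditions: M_0 = M_2 = 0.
Solving: M_0 = 0, M_1 = -5/2, M_2 = 0.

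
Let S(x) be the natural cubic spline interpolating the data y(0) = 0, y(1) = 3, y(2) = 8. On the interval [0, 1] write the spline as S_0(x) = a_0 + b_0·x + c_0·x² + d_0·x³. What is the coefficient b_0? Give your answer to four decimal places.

2.5000

Let M_i = S''(x_i). Step sizes h_i = 1, 1; slopes of the chords Δ_i = (y_(i+1) - y_i)/h_i = 3, 5.
  1·M_0 + 4·M_1 + 1·M_2 = 6(Δ_1 - Δ_0) = 12
Natural end conditions: M_0 = M_2 = 0.
Solving the tridiagonal system: M_0 = 0, M_1 = 3, M_2 = 0.
On [0, 1], with S_0(x) = a_0 + b_0·x + c_0·x² + d_0·x³: c_0 = M_0/2 = 0, d_0 = (M_1 - M_0)/(6h_0) = 1/2, b_0 = Δ_0 - h_0(2M_0 + M_1)/6 = 5/2.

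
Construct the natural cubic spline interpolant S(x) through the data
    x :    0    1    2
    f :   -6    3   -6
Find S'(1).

Put σ_i = S'' at the i-th knot. Here h = (1, 1) and Δ = (9, -9), so the interior equations h_(i-1)·σ_(i-1) + 2(h_(i-1)+h_i)·σ_i + h_i·σ_(i+1) = 6(Δ_i − Δ_(i-1)) read
  1·σ_0 + 4·σ_1 + 1·σ_2 = 6(Δ_1 - Δ_0) = -108
Natural end conditions: σ_0 = σ_2 = 0.
Forward elimination and back-substitution give σ_0 = 0, σ_1 = -27, σ_2 = 0.
On [1, 2], S'(x) = b_1 + 2c_1·(x - 1) + 3d_1·(x - 1)² with b_1 = Δ_1 - h_1(2σ_1 + σ_2)/6 = 0, c_1 = σ_1/2 = -27/2, d_1 = (σ_2 - σ_1)/(6h_1) = 9/2. So S'(1) = 0.

0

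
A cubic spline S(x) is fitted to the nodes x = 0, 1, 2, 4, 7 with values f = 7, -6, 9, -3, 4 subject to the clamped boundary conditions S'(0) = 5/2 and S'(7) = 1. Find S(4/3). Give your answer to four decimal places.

-3.5723

Let M_i = S''(x_i). Step sizes h_i = 1, 1, 2, 3; slopes of the chords Δ_i = (y_(i+1) - y_i)/h_i = -13, 15, -6, 7/3.
  1·M_0 + 4·M_1 + 1·M_2 = 6(Δ_1 - Δ_0) = 168
  1·M_1 + 6·M_2 + 2·M_3 = 6(Δ_2 - Δ_1) = -126
  2·M_2 + 10·M_3 + 3·M_4 = 6(Δ_3 - Δ_2) = 50
Clamped end conditions give two more equations: 2h_0·M_0 + h_0·M_1 = 6(Δ_0 - S'(0)) = -93 and h_3·M_3 + 2h_3·M_4 = 6(S'(7) - Δ_3) = -8.
Hence M_0 = -17179/208, M_1 = 7507/104, M_2 = -7933/208, M_3 = 797/52, M_4 = -2807/312.
On [1, 2], S(x) = -6 - 1125/416·(x - 1) + 7507/208·(x - 1)² - 7649/416·(x - 1)³.
With (x - 1) = 1/3: S(4/3) = -10031/2808.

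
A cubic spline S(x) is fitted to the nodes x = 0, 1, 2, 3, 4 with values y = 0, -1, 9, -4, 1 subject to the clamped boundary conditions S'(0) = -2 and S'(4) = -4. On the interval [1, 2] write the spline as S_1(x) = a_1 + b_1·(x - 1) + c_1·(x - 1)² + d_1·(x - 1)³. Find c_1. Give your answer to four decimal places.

17.1071

With m_i denoting the second derivative at x_i, h_i = 1, 1, 1, 1, and Δ_i = (y_(i+1) − y_i)/h_i = -1, 10, -13, 5:
  1·m_0 + 4·m_1 + 1·m_2 = 6(Δ_1 - Δ_0) = 66
  1·m_1 + 4·m_2 + 1·m_3 = 6(Δ_2 - Δ_1) = -138
  1·m_2 + 4·m_3 + 1·m_4 = 6(Δ_3 - Δ_2) = 108
Clamped end conditions give two more equations: 2h_0·m_0 + h_0·m_1 = 6(Δ_0 - S'(0)) = 6 and h_3·m_3 + 2h_3·m_4 = 6(S'(4) - Δ_3) = -54.
Forward elimination and back-substitution give m_0 = -395/28, m_1 = 479/14, m_2 = -227/4, m_3 = 767/14, m_4 = -1523/28.
On [1, 2], with S_1(x) = a_1 + b_1·(x - 1) + c_1·(x - 1)² + d_1·(x - 1)³: c_1 = m_1/2 = 479/28, d_1 = (m_2 - m_1)/(6h_1) = -849/56, b_1 = Δ_1 - h_1(2m_1 + m_2)/6 = 451/56.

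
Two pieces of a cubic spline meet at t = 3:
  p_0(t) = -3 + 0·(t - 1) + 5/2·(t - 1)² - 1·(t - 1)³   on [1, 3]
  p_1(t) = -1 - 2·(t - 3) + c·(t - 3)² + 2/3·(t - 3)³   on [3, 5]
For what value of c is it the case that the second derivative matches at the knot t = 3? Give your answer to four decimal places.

-3.5000

p_0''(t) = 5 - 6·(t - 1), so p_0''(3) = -7. On the right, p_1''(3) = 2c, so c = -7/2.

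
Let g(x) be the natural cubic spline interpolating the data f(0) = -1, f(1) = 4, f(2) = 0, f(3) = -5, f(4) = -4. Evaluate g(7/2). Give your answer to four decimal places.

-5.0692

Let M_i = g''(x_i). Step sizes h_i = 1, 1, 1, 1; slopes of the chords Δ_i = (y_(i+1) - y_i)/h_i = 5, -4, -5, 1.
  1·M_0 + 4·M_1 + 1·M_2 = 6(Δ_1 - Δ_0) = -54
  1·M_1 + 4·M_2 + 1·M_3 = 6(Δ_2 - Δ_1) = -6
  1·M_2 + 4·M_3 + 1·M_4 = 6(Δ_3 - Δ_2) = 36
Natural end conditions: M_0 = M_4 = 0.
Solving: M_0 = 0, M_1 = -375/28, M_2 = -3/7, M_3 = 255/28, M_4 = 0.
On [3, 4], g(x) = -5 - 57/28·(x - 3) + 255/56·(x - 3)² - 85/56·(x - 3)³.
With (x - 3) = 1/2: g(7/2) = -2271/448.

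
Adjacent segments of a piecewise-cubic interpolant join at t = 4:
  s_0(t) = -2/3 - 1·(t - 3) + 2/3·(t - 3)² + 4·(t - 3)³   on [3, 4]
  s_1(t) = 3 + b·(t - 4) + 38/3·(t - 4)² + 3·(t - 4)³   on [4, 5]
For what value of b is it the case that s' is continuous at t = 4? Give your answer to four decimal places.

12.3333

s_0'(t) = -1 + 4/3·(t - 3) + 12·(t - 3)², so s_0'(4) = 37/3. On the right, s_1'(4) = b, so b = 37/3.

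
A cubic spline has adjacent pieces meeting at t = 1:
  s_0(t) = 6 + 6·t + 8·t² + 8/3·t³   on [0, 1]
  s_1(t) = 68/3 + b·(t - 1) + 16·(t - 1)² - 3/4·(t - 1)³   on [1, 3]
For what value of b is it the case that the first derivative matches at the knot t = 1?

s_0'(t) = 6 + 16·t + 8·t², so s_0'(1) = 30. On the right, s_1'(1) = b, so b = 30.

30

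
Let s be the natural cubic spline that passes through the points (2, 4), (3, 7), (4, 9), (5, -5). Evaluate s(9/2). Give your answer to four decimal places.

3.5750

Let m_i = s''(x_i). Step sizes h_i = 1, 1, 1; slopes of the chords Δ_i = (y_(i+1) - y_i)/h_i = 3, 2, -14.
  1·m_0 + 4·m_1 + 1·m_2 = 6(Δ_1 - Δ_0) = -6
  1·m_1 + 4·m_2 + 1·m_3 = 6(Δ_2 - Δ_1) = -96
Natural end conditions: m_0 = m_3 = 0.
Hence m_0 = 0, m_1 = 24/5, m_2 = -126/5, m_3 = 0.
On [4, 5], s(t) = 9 - 28/5·(t - 4) - 63/5·(t - 4)² + 21/5·(t - 4)³.
With (t - 4) = 1/2: s(9/2) = 143/40.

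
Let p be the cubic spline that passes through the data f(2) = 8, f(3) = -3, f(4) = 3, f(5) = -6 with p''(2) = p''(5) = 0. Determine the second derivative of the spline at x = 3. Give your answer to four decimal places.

33.2000

Put M_i = p'' at the i-th knot. Here h = (1, 1, 1) and Δ = (-11, 6, -9), so the interior equations h_(i-1)·M_(i-1) + 2(h_(i-1)+h_i)·M_i + h_i·M_(i+1) = 6(Δ_i − Δ_(i-1)) read
  1·M_0 + 4·M_1 + 1·M_2 = 6(Δ_1 - Δ_0) = 102
  1·M_1 + 4·M_2 + 1·M_3 = 6(Δ_2 - Δ_1) = -90
Natural end conditions: M_0 = M_3 = 0.
Forward elimination and back-substitution give M_0 = 0, M_1 = 166/5, M_2 = -154/5, M_3 = 0.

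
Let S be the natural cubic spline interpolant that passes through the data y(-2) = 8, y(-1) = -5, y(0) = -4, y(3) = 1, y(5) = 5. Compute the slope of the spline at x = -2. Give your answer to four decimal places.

-16.6071

With M_i denoting the second derivative at x_i, h_i = 1, 1, 3, 2, and Δ_i = (y_(i+1) − y_i)/h_i = -13, 1, 5/3, 2:
  1·M_0 + 4·M_1 + 1·M_2 = 6(Δ_1 - Δ_0) = 84
  1·M_1 + 8·M_2 + 3·M_3 = 6(Δ_2 - Δ_1) = 4
  3·M_2 + 10·M_3 + 2·M_4 = 6(Δ_3 - Δ_2) = 2
Natural end conditions: M_0 = M_4 = 0.
Solving: M_0 = 0, M_1 = 2965/137, M_2 = -352/137, M_3 = 133/137, M_4 = 0.
On [-2, -1], S'(x) = b_0 + 2c_0·(x + 2) + 3d_0·(x + 2)² with b_0 = Δ_0 - h_0(2M_0 + M_1)/6 = -13651/822, c_0 = M_0/2 = 0, d_0 = (M_1 - M_0)/(6h_0) = 2965/822. So S'(-2) = -13651/822.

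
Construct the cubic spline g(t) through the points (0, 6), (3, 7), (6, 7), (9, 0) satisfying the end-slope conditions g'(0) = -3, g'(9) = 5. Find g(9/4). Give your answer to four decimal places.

Let σ_i = g''(x_i). Step sizes h_i = 3, 3, 3; slopes of the chords Δ_i = (y_(i+1) - y_i)/h_i = 1/3, 0, -7/3.
  3·σ_0 + 12·σ_1 + 3·σ_2 = 6(Δ_1 - Δ_0) = -2
  3·σ_1 + 12·σ_2 + 3·σ_3 = 6(Δ_2 - Δ_1) = -14
Clamped end conditions give two more equations: 2h_0·σ_0 + h_0·σ_1 = 6(Δ_0 - g'(0)) = 20 and h_2·σ_2 + 2h_2·σ_3 = 6(g'(9) - Δ_2) = 44.
Forward elimination and back-substitution give σ_0 = 154/45, σ_1 = -8/45, σ_2 = -152/45, σ_3 = 406/45.
On [0, 3], g(t) = 6 - 3·t + 77/45·t² - 1/5·t³.
With t = 9/4: g(9/4) = 1803/320.

5.6344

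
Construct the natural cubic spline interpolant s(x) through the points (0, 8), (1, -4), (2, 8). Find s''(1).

36

Write m_i for s''(x_i). With h_i = 1, 1 and divided differences Δ_i = -12, 12, the continuity of s' gives the tridiagonal system
  1·m_0 + 4·m_1 + 1·m_2 = 6(Δ_1 - Δ_0) = 144
Natural end conditions: m_0 = m_2 = 0.
Forward elimination and back-substitution give m_0 = 0, m_1 = 36, m_2 = 0.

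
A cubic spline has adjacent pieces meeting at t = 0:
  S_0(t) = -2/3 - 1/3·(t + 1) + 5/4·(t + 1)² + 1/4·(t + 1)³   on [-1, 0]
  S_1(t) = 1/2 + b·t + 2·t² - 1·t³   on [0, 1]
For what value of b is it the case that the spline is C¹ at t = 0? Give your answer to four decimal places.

2.9167

S_0'(t) = -1/3 + 5/2·(t + 1) + 3/4·(t + 1)², so S_0'(0) = 35/12. On the right, S_1'(0) = b, so b = 35/12.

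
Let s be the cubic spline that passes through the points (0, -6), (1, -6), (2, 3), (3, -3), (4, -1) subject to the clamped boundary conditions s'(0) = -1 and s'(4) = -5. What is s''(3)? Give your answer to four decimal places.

30.0714

Put M_i = s'' at the i-th knot. Here h = (1, 1, 1, 1) and Δ = (0, 9, -6, 2), so the interior equations h_(i-1)·M_(i-1) + 2(h_(i-1)+h_i)·M_i + h_i·M_(i+1) = 6(Δ_i − Δ_(i-1)) read
  1·M_0 + 4·M_1 + 1·M_2 = 6(Δ_1 - Δ_0) = 54
  1·M_1 + 4·M_2 + 1·M_3 = 6(Δ_2 - Δ_1) = -90
  1·M_2 + 4·M_3 + 1·M_4 = 6(Δ_3 - Δ_2) = 48
Clamped end conditions give two more equations: 2h_0·M_0 + h_0·M_1 = 6(Δ_0 - s'(0)) = 6 and h_3·M_3 + 2h_3·M_4 = 6(s'(4) - Δ_3) = -42.
Solving the tridiagonal system: M_0 = -265/28, M_1 = 349/14, M_2 = -145/4, M_3 = 421/14, M_4 = -1009/28.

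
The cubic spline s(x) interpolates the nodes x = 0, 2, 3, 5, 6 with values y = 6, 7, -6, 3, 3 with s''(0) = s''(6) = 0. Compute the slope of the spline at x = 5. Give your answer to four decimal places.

With M_i denoting the second derivative at x_i, h_i = 2, 1, 2, 1, and Δ_i = (y_(i+1) − y_i)/h_i = 1/2, -13, 9/2, 0:
  2·M_0 + 6·M_1 + 1·M_2 = 6(Δ_1 - Δ_0) = -81
  1·M_1 + 6·M_2 + 2·M_3 = 6(Δ_2 - Δ_1) = 105
  2·M_2 + 6·M_3 + 1·M_4 = 6(Δ_3 - Δ_2) = -27
Natural end conditions: M_0 = M_4 = 0.
Hence M_0 = 0, M_1 = -546/31, M_2 = 765/31, M_3 = -789/62, M_4 = 0.
On [5, 6], s'(x) = b_3 + 2c_3·(x - 5) + 3d_3·(x - 5)² with b_3 = Δ_3 - h_3(2M_3 + M_4)/6 = 263/62, c_3 = M_3/2 = -789/124, d_3 = (M_4 - M_3)/(6h_3) = 263/124. So s'(5) = 263/62.

4.2419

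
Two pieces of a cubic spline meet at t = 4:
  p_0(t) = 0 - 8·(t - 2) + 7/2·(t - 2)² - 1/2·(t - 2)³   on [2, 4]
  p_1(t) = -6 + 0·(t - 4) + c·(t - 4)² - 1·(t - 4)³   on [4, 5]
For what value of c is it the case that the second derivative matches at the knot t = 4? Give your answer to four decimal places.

p_0''(t) = 7 - 3·(t - 2), so p_0''(4) = 1. On the right, p_1''(4) = 2c, so c = 1/2.

0.5000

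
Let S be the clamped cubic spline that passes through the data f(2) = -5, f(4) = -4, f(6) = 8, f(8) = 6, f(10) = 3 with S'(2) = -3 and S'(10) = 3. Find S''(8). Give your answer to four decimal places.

-0.5357

Let M_i = S''(x_i). Step sizes h_i = 2, 2, 2, 2; slopes of the chords Δ_i = (y_(i+1) - y_i)/h_i = 1/2, 6, -1, -3/2.
  2·M_0 + 8·M_1 + 2·M_2 = 6(Δ_1 - Δ_0) = 33
  2·M_1 + 8·M_2 + 2·M_3 = 6(Δ_2 - Δ_1) = -42
  2·M_2 + 8·M_3 + 2·M_4 = 6(Δ_3 - Δ_2) = -3
Clamped end conditions give two more equations: 2h_0·M_0 + h_0·M_1 = 6(Δ_0 - S'(2)) = 21 and h_3·M_3 + 2h_3·M_4 = 6(S'(10) - Δ_3) = 27.
Solving: M_0 = 153/56, M_1 = 141/28, M_2 = -51/8, M_3 = -15/28, M_4 = 393/56.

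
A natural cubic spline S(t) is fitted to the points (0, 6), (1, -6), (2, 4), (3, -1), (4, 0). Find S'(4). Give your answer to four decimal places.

4.0714

Let M_i = S''(x_i). Step sizes h_i = 1, 1, 1, 1; slopes of the chords Δ_i = (y_(i+1) - y_i)/h_i = -12, 10, -5, 1.
  1·M_0 + 4·M_1 + 1·M_2 = 6(Δ_1 - Δ_0) = 132
  1·M_1 + 4·M_2 + 1·M_3 = 6(Δ_2 - Δ_1) = -90
  1·M_2 + 4·M_3 + 1·M_4 = 6(Δ_3 - Δ_2) = 36
Natural end conditions: M_0 = M_4 = 0.
Solving the tridiagonal system: M_0 = 0, M_1 = 297/7, M_2 = -264/7, M_3 = 129/7, M_4 = 0.
On [3, 4], S'(t) = b_3 + 2c_3·(t - 3) + 3d_3·(t - 3)² with b_3 = Δ_3 - h_3(2M_3 + M_4)/6 = -36/7, c_3 = M_3/2 = 129/14, d_3 = (M_4 - M_3)/(6h_3) = -43/14. So S'(4) = 57/14.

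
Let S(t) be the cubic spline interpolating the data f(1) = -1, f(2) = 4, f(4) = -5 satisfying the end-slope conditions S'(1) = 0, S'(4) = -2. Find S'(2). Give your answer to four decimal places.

Write σ_i for S''(x_i). With h_i = 1, 2 and divided differences Δ_i = 5, -9/2, the continuity of S' gives the tridiagonal system
  1·σ_0 + 6·σ_1 + 2·σ_2 = 6(Δ_1 - Δ_0) = -57
Clamped end conditions give two more equations: 2h_0·σ_0 + h_0·σ_1 = 6(Δ_0 - S'(1)) = 30 and h_1·σ_1 + 2h_1·σ_2 = 6(S'(4) - Δ_1) = 15.
Solving the tridiagonal system: σ_0 = 143/6, σ_1 = -53/3, σ_2 = 151/12.
On [2, 4], S'(t) = b_1 + 2c_1·(t - 2) + 3d_1·(t - 2)² with b_1 = Δ_1 - h_1(2σ_1 + σ_2)/6 = 37/12, c_1 = σ_1/2 = -53/6, d_1 = (σ_2 - σ_1)/(6h_1) = 121/48. So S'(2) = 37/12.

3.0833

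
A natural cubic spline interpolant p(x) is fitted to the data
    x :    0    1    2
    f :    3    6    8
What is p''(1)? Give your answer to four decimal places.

Write M_i for p''(x_i). With h_i = 1, 1 and divided differences Δ_i = 3, 2, the continuity of p' gives the tridiagonal system
  1·M_0 + 4·M_1 + 1·M_2 = 6(Δ_1 - Δ_0) = -6
Natural end conditions: M_0 = M_2 = 0.
Forward elimination and back-substitution give M_0 = 0, M_1 = -3/2, M_2 = 0.

-1.5000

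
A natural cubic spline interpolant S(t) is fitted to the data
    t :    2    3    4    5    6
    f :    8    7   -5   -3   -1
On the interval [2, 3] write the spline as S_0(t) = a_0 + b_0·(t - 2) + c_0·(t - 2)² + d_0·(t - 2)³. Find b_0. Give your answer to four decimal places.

2.9464

Put σ_i = S'' at the i-th knot. Here h = (1, 1, 1, 1) and Δ = (-1, -12, 2, 2), so the interior equations h_(i-1)·σ_(i-1) + 2(h_(i-1)+h_i)·σ_i + h_i·σ_(i+1) = 6(Δ_i − Δ_(i-1)) read
  1·σ_0 + 4·σ_1 + 1·σ_2 = 6(Δ_1 - Δ_0) = -66
  1·σ_1 + 4·σ_2 + 1·σ_3 = 6(Δ_2 - Δ_1) = 84
  1·σ_2 + 4·σ_3 + 1·σ_4 = 6(Δ_3 - Δ_2) = 0
Natural end conditions: σ_0 = σ_4 = 0.
Solving: σ_0 = 0, σ_1 = -663/28, σ_2 = 201/7, σ_3 = -201/28, σ_4 = 0.
On [2, 3], with S_0(t) = a_0 + b_0·(t - 2) + c_0·(t - 2)² + d_0·(t - 2)³: c_0 = σ_0/2 = 0, d_0 = (σ_1 - σ_0)/(6h_0) = -221/56, b_0 = Δ_0 - h_0(2σ_0 + σ_1)/6 = 165/56.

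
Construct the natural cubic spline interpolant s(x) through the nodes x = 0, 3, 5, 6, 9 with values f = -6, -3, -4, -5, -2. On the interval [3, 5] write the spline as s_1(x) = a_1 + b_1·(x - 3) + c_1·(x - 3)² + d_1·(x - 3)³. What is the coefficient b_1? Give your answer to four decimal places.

0.1986

With σ_i denoting the second derivative at x_i, h_i = 3, 2, 1, 3, and Δ_i = (y_(i+1) − y_i)/h_i = 1, -1/2, -1, 1:
  3·σ_0 + 10·σ_1 + 2·σ_2 = 6(Δ_1 - Δ_0) = -9
  2·σ_1 + 6·σ_2 + 1·σ_3 = 6(Δ_2 - Δ_1) = -3
  1·σ_2 + 8·σ_3 + 3·σ_4 = 6(Δ_3 - Δ_2) = 12
Natural end conditions: σ_0 = σ_4 = 0.
Forward elimination and back-substitution give σ_0 = 0, σ_1 = -117/146, σ_2 = -36/73, σ_3 = 114/73, σ_4 = 0.
On [3, 5], with s_1(x) = a_1 + b_1·(x - 3) + c_1·(x - 3)² + d_1·(x - 3)³: c_1 = σ_1/2 = -117/292, d_1 = (σ_2 - σ_1)/(6h_1) = 15/584, b_1 = Δ_1 - h_1(2σ_1 + σ_2)/6 = 29/146.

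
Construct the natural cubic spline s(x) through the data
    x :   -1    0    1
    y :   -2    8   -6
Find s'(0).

With M_i denoting the second derivative at x_i, h_i = 1, 1, and Δ_i = (y_(i+1) − y_i)/h_i = 10, -14:
  1·M_0 + 4·M_1 + 1·M_2 = 6(Δ_1 - Δ_0) = -144
Natural end conditions: M_0 = M_2 = 0.
Solving the tridiagonal system: M_0 = 0, M_1 = -36, M_2 = 0.
On [0, 1], s'(x) = b_1 + 2c_1·x + 3d_1·x² with b_1 = Δ_1 - h_1(2M_1 + M_2)/6 = -2, c_1 = M_1/2 = -18, d_1 = (M_2 - M_1)/(6h_1) = 6. So s'(0) = -2.

-2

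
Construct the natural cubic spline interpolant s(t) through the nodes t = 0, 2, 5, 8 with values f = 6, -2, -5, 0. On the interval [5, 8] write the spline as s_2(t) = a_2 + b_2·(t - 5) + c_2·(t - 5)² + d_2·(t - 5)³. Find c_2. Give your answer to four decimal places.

Write M_i for s''(x_i). With h_i = 2, 3, 3 and divided differences Δ_i = -4, -1, 5/3, the continuity of s' gives the tridiagonal system
  2·M_0 + 10·M_1 + 3·M_2 = 6(Δ_1 - Δ_0) = 18
  3·M_1 + 12·M_2 + 3·M_3 = 6(Δ_2 - Δ_1) = 16
Natural end conditions: M_0 = M_3 = 0.
Hence M_0 = 0, M_1 = 56/37, M_2 = 106/111, M_3 = 0.
On [5, 8], with s_2(t) = a_2 + b_2·(t - 5) + c_2·(t - 5)² + d_2·(t - 5)³: c_2 = M_2/2 = 53/111, d_2 = (M_3 - M_2)/(6h_2) = -53/999, b_2 = Δ_2 - h_2(2M_2 + M_3)/6 = 79/111.

0.4775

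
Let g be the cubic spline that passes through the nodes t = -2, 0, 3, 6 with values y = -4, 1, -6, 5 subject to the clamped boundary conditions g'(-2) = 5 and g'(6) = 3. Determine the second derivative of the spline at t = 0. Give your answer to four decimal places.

With m_i denoting the second derivative at x_i, h_i = 2, 3, 3, and Δ_i = (y_(i+1) − y_i)/h_i = 5/2, -7/3, 11/3:
  2·m_0 + 10·m_1 + 3·m_2 = 6(Δ_1 - Δ_0) = -29
  3·m_1 + 12·m_2 + 3·m_3 = 6(Δ_2 - Δ_1) = 36
Clamped end conditions give two more equations: 2h_0·m_0 + h_0·m_1 = 6(Δ_0 - g'(-2)) = -15 and h_2·m_2 + 2h_2·m_3 = 6(g'(6) - Δ_2) = -4.
Solving: m_0 = -67/38, m_1 = -151/38, m_2 = 271/57, m_3 = -347/114.

-3.9737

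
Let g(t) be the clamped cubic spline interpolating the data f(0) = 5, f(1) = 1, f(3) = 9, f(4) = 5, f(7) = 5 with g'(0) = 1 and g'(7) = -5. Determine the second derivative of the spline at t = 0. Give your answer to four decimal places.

-23.4590

Put M_i = g'' at the i-th knot. Here h = (1, 2, 1, 3) and Δ = (-4, 4, -4, 0), so the interior equations h_(i-1)·M_(i-1) + 2(h_(i-1)+h_i)·M_i + h_i·M_(i+1) = 6(Δ_i − Δ_(i-1)) read
  1·M_0 + 6·M_1 + 2·M_2 = 6(Δ_1 - Δ_0) = 48
  2·M_1 + 6·M_2 + 1·M_3 = 6(Δ_2 - Δ_1) = -48
  1·M_2 + 8·M_3 + 3·M_4 = 6(Δ_3 - Δ_2) = 24
Clamped end conditions give two more equations: 2h_0·M_0 + h_0·M_1 = 6(Δ_0 - g'(0)) = -30 and h_3·M_3 + 2h_3·M_4 = 6(g'(7) - Δ_3) = -30.
Solving: M_0 = -1431/61, M_1 = 1032/61, M_2 = -1833/122, M_3 = 507/61, M_4 = -1117/122.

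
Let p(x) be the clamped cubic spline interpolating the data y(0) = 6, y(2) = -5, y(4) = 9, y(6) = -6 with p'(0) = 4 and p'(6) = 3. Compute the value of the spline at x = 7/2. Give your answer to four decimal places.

7.2000

Write M_i for p''(x_i). With h_i = 2, 2, 2 and divided differences Δ_i = -11/2, 7, -15/2, the continuity of p' gives the tridiagonal system
  2·M_0 + 8·M_1 + 2·M_2 = 6(Δ_1 - Δ_0) = 75
  2·M_1 + 8·M_2 + 2·M_3 = 6(Δ_2 - Δ_1) = -87
Clamped end conditions give two more equations: 2h_0·M_0 + h_0·M_1 = 6(Δ_0 - p'(0)) = -57 and h_2·M_2 + 2h_2·M_3 = 6(p'(6) - Δ_2) = 63.
Forward elimination and back-substitution give M_0 = -374/15, M_1 = 641/30, M_2 = -691/30, M_3 = 409/15.
On [2, 4], p(x) = -5 + 13/30·(x - 2) + 641/60·(x - 2)² - 37/10·(x - 2)³.
With (x - 2) = 3/2: p(7/2) = 36/5.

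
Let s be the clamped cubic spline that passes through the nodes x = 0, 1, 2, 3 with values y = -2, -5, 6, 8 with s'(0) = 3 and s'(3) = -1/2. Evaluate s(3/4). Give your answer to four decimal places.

Put m_i = s'' at the i-th knot. Here h = (1, 1, 1) and Δ = (-3, 11, 2), so the interior equations h_(i-1)·m_(i-1) + 2(h_(i-1)+h_i)·m_i + h_i·m_(i+1) = 6(Δ_i − Δ_(i-1)) read
  1·m_0 + 4·m_1 + 1·m_2 = 6(Δ_1 - Δ_0) = 84
  1·m_1 + 4·m_2 + 1·m_3 = 6(Δ_2 - Δ_1) = -54
Clamped end conditions give two more equations: 2h_0·m_0 + h_0·m_1 = 6(Δ_0 - s'(0)) = -36 and h_2·m_2 + 2h_2·m_3 = 6(s'(3) - Δ_2) = -15.
Forward elimination and back-substitution give m_0 = -539/15, m_1 = 538/15, m_2 = -353/15, m_3 = 64/15.
On [0, 1], s(x) = -2 + 3·x - 539/30·x² + 359/30·x³.
With x = 3/4: s(3/4) = -3077/640.

-4.8078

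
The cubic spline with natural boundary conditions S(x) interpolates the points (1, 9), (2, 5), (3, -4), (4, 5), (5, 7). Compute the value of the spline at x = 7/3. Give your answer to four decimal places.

Write m_i for S''(x_i). With h_i = 1, 1, 1, 1 and divided differences Δ_i = -4, -9, 9, 2, the continuity of S' gives the tridiagonal system
  1·m_0 + 4·m_1 + 1·m_2 = 6(Δ_1 - Δ_0) = -30
  1·m_1 + 4·m_2 + 1·m_3 = 6(Δ_2 - Δ_1) = 108
  1·m_2 + 4·m_3 + 1·m_4 = 6(Δ_3 - Δ_2) = -42
Natural end conditions: m_0 = m_4 = 0.
Solving: m_0 = 0, m_1 = -33/2, m_2 = 36, m_3 = -39/2, m_4 = 0.
On [2, 3], S(x) = 5 - 19/2·(x - 2) - 33/4·(x - 2)² + 35/4·(x - 2)³.
With (x - 2) = 1/3: S(7/3) = 67/54.

1.2407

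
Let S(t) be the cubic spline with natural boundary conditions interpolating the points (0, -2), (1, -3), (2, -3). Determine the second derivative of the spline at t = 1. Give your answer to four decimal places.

With M_i denoting the second derivative at x_i, h_i = 1, 1, and Δ_i = (y_(i+1) − y_i)/h_i = -1, 0:
  1·M_0 + 4·M_1 + 1·M_2 = 6(Δ_1 - Δ_0) = 6
Natural end conditions: M_0 = M_2 = 0.
Solving: M_0 = 0, M_1 = 3/2, M_2 = 0.

1.5000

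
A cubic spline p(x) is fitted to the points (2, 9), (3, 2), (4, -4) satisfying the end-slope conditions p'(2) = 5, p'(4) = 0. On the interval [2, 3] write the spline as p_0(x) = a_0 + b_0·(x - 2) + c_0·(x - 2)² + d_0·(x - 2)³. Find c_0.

-20

Write M_i for p''(x_i). With h_i = 1, 1 and divided differences Δ_i = -7, -6, the continuity of p' gives the tridiagonal system
  1·M_0 + 4·M_1 + 1·M_2 = 6(Δ_1 - Δ_0) = 6
Clamped end conditions give two more equations: 2h_0·M_0 + h_0·M_1 = 6(Δ_0 - p'(2)) = -72 and h_1·M_1 + 2h_1·M_2 = 6(p'(4) - Δ_1) = 36.
Solving: M_0 = -40, M_1 = 8, M_2 = 14.
On [2, 3], with p_0(x) = a_0 + b_0·(x - 2) + c_0·(x - 2)² + d_0·(x - 2)³: c_0 = M_0/2 = -20, d_0 = (M_1 - M_0)/(6h_0) = 8, b_0 = Δ_0 - h_0(2M_0 + M_1)/6 = 5.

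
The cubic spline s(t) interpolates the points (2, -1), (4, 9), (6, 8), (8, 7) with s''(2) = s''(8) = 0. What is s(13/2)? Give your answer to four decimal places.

With M_i denoting the second derivative at x_i, h_i = 2, 2, 2, and Δ_i = (y_(i+1) − y_i)/h_i = 5, -1/2, -1/2:
  2·M_0 + 8·M_1 + 2·M_2 = 6(Δ_1 - Δ_0) = -33
  2·M_1 + 8·M_2 + 2·M_3 = 6(Δ_2 - Δ_1) = 0
Natural end conditions: M_0 = M_3 = 0.
Hence M_0 = 0, M_1 = -22/5, M_2 = 11/10, M_3 = 0.
On [6, 8], s(t) = 8 - 37/30·(t - 6) + 11/20·(t - 6)² - 11/120·(t - 6)³.
With (t - 6) = 1/2: s(13/2) = 2403/320.

7.5094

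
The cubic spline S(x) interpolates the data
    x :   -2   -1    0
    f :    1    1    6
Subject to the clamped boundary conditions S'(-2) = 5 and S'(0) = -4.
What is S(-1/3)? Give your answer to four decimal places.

Put σ_i = S'' at the i-th knot. Here h = (1, 1) and Δ = (0, 5), so the interior equations h_(i-1)·σ_(i-1) + 2(h_(i-1)+h_i)·σ_i + h_i·σ_(i+1) = 6(Δ_i − Δ_(i-1)) read
  1·σ_0 + 4·σ_1 + 1·σ_2 = 6(Δ_1 - Δ_0) = 30
Clamped end conditions give two more equations: 2h_0·σ_0 + h_0·σ_1 = 6(Δ_0 - S'(-2)) = -30 and h_1·σ_1 + 2h_1·σ_2 = 6(S'(0) - Δ_1) = -54.
Solving the tridiagonal system: σ_0 = -27, σ_1 = 24, σ_2 = -39.
On [-1, 0], S(x) = 1 + 7/2·(x + 1) + 12·(x + 1)² - 21/2·(x + 1)³.
With (x + 1) = 2/3: S(-1/3) = 50/9.

5.5556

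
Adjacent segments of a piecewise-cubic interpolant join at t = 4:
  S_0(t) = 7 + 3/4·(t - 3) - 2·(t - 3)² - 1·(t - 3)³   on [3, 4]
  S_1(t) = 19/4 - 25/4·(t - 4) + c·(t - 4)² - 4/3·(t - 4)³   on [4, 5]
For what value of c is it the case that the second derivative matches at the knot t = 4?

-5

S_0''(t) = -4 - 6·(t - 3), so S_0''(4) = -10. On the right, S_1''(4) = 2c, so c = -5.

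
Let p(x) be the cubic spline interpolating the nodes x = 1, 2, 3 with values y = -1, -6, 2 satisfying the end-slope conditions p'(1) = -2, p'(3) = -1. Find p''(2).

Put M_i = p'' at the i-th knot. Here h = (1, 1) and Δ = (-5, 8), so the interior equations h_(i-1)·M_(i-1) + 2(h_(i-1)+h_i)·M_i + h_i·M_(i+1) = 6(Δ_i − Δ_(i-1)) read
  1·M_0 + 4·M_1 + 1·M_2 = 6(Δ_1 - Δ_0) = 78
Clamped end conditions give two more equations: 2h_0·M_0 + h_0·M_1 = 6(Δ_0 - p'(1)) = -18 and h_1·M_1 + 2h_1·M_2 = 6(p'(3) - Δ_1) = -54.
Solving: M_0 = -28, M_1 = 38, M_2 = -46.

38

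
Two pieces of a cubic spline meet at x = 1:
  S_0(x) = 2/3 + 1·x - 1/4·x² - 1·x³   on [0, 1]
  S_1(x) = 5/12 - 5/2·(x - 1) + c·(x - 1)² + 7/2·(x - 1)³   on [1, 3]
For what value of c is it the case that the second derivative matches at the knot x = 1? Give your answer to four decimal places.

S_0''(x) = -1/2 - 6·x, so S_0''(1) = -13/2. On the right, S_1''(1) = 2c, so c = -13/4.

-3.2500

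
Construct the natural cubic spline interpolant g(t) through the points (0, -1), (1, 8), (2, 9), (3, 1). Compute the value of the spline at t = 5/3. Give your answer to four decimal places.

Let m_i = g''(x_i). Step sizes h_i = 1, 1, 1; slopes of the chords Δ_i = (y_(i+1) - y_i)/h_i = 9, 1, -8.
  1·m_0 + 4·m_1 + 1·m_2 = 6(Δ_1 - Δ_0) = -48
  1·m_1 + 4·m_2 + 1·m_3 = 6(Δ_2 - Δ_1) = -54
Natural end conditions: m_0 = m_3 = 0.
Solving the tridiagonal system: m_0 = 0, m_1 = -46/5, m_2 = -56/5, m_3 = 0.
On [1, 2], g(t) = 8 + 89/15·(t - 1) - 23/5·(t - 1)² - 1/3·(t - 1)³.
With (t - 1) = 2/3: g(5/3) = 3974/405.

9.8123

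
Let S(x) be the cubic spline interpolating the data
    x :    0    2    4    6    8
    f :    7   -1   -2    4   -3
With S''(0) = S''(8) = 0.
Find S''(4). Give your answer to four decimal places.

Let σ_i = S''(x_i). Step sizes h_i = 2, 2, 2, 2; slopes of the chords Δ_i = (y_(i+1) - y_i)/h_i = -4, -1/2, 3, -7/2.
  2·σ_0 + 8·σ_1 + 2·σ_2 = 6(Δ_1 - Δ_0) = 21
  2·σ_1 + 8·σ_2 + 2·σ_3 = 6(Δ_2 - Δ_1) = 21
  2·σ_2 + 8·σ_3 + 2·σ_4 = 6(Δ_3 - Δ_2) = -39
Natural end conditions: σ_0 = σ_4 = 0.
Solving the tridiagonal system: σ_0 = 0, σ_1 = 12/7, σ_2 = 51/14, σ_3 = -81/14, σ_4 = 0.

3.6429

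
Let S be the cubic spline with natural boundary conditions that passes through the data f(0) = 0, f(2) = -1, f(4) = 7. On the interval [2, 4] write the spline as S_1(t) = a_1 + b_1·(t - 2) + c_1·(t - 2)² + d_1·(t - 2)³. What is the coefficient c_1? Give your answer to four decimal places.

1.6875

Write M_i for S''(x_i). With h_i = 2, 2 and divided differences Δ_i = -1/2, 4, the continuity of S' gives the tridiagonal system
  2·M_0 + 8·M_1 + 2·M_2 = 6(Δ_1 - Δ_0) = 27
Natural end conditions: M_0 = M_2 = 0.
Hence M_0 = 0, M_1 = 27/8, M_2 = 0.
On [2, 4], with S_1(t) = a_1 + b_1·(t - 2) + c_1·(t - 2)² + d_1·(t - 2)³: c_1 = M_1/2 = 27/16, d_1 = (M_2 - M_1)/(6h_1) = -9/32, b_1 = Δ_1 - h_1(2M_1 + M_2)/6 = 7/4.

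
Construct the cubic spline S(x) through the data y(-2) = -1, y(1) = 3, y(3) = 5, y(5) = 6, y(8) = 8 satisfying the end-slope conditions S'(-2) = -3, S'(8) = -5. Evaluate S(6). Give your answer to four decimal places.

Put M_i = S'' at the i-th knot. Here h = (3, 2, 2, 3) and Δ = (4/3, 1, 1/2, 2/3), so the interior equations h_(i-1)·M_(i-1) + 2(h_(i-1)+h_i)·M_i + h_i·M_(i+1) = 6(Δ_i − Δ_(i-1)) read
  3·M_0 + 10·M_1 + 2·M_2 = 6(Δ_1 - Δ_0) = -2
  2·M_1 + 8·M_2 + 2·M_3 = 6(Δ_2 - Δ_1) = -3
  2·M_2 + 10·M_3 + 3·M_4 = 6(Δ_3 - Δ_2) = 1
Clamped end conditions give two more equations: 2h_0·M_0 + h_0·M_1 = 6(Δ_0 - S'(-2)) = 26 and h_3·M_3 + 2h_3·M_4 = 6(S'(8) - Δ_3) = -34.
Solving the tridiagonal system: M_0 = 5257/1020, M_1 = -279/170, M_2 = -21/40, M_3 = 381/170, M_4 = -6923/1020.
On [5, 8], S(x) = 6 + 1237/680·(x - 5) + 381/340·(x - 5)² - 9209/18360·(x - 5)³.
With (x - 5) = 1: S(6) = 38731/4590.

8.4381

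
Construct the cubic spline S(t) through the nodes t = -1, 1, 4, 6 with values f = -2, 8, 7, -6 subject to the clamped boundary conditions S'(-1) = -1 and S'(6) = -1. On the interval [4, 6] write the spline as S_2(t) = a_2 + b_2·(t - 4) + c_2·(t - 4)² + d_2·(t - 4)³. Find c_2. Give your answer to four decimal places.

With M_i denoting the second derivative at x_i, h_i = 2, 3, 2, and Δ_i = (y_(i+1) − y_i)/h_i = 5, -1/3, -13/2:
  2·M_0 + 10·M_1 + 3·M_2 = 6(Δ_1 - Δ_0) = -32
  3·M_1 + 10·M_2 + 2·M_3 = 6(Δ_2 - Δ_1) = -37
Clamped end conditions give two more equations: 2h_0·M_0 + h_0·M_1 = 6(Δ_0 - S'(-1)) = 36 and h_2·M_2 + 2h_2·M_3 = 6(S'(6) - Δ_2) = 33.
Solving the tridiagonal system: M_0 = 1057/96, M_1 = -193/48, M_2 = -221/48, M_3 = 1013/96.
On [4, 6], with S_2(t) = a_2 + b_2·(t - 4) + c_2·(t - 4)² + d_2·(t - 4)³: c_2 = M_2/2 = -221/96, d_2 = (M_3 - M_2)/(6h_2) = 485/384, b_2 = Δ_2 - h_2(2M_2 + M_3)/6 = -667/96.

-2.3021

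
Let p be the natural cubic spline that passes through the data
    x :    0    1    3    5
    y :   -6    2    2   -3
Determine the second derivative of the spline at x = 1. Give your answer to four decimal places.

Let M_i = p''(x_i). Step sizes h_i = 1, 2, 2; slopes of the chords Δ_i = (y_(i+1) - y_i)/h_i = 8, 0, -5/2.
  1·M_0 + 6·M_1 + 2·M_2 = 6(Δ_1 - Δ_0) = -48
  2·M_1 + 8·M_2 + 2·M_3 = 6(Δ_2 - Δ_1) = -15
Natural end conditions: M_0 = M_3 = 0.
Solving: M_0 = 0, M_1 = -177/22, M_2 = 3/22, M_3 = 0.

-8.0455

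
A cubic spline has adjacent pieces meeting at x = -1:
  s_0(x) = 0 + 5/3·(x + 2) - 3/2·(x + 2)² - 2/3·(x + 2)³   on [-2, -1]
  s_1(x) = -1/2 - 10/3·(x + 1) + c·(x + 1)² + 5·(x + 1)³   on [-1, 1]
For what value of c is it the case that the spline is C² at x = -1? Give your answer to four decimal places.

-3.5000

s_0''(x) = -3 - 4·(x + 2), so s_0''(-1) = -7. On the right, s_1''(-1) = 2c, so c = -7/2.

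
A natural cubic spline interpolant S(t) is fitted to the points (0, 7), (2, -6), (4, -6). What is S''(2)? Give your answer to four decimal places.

Write σ_i for S''(x_i). With h_i = 2, 2 and divided differences Δ_i = -13/2, 0, the continuity of S' gives the tridiagonal system
  2·σ_0 + 8·σ_1 + 2·σ_2 = 6(Δ_1 - Δ_0) = 39
Natural end conditions: σ_0 = σ_2 = 0.
Forward elimination and back-substitution give σ_0 = 0, σ_1 = 39/8, σ_2 = 0.

4.8750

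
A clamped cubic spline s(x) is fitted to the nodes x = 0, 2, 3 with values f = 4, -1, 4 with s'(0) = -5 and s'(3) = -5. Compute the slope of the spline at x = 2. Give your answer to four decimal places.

6.2500

Write M_i for s''(x_i). With h_i = 2, 1 and divided differences Δ_i = -5/2, 5, the continuity of s' gives the tridiagonal system
  2·M_0 + 6·M_1 + 1·M_2 = 6(Δ_1 - Δ_0) = 45
Clamped end conditions give two more equations: 2h_0·M_0 + h_0·M_1 = 6(Δ_0 - s'(0)) = 15 and h_1·M_1 + 2h_1·M_2 = 6(s'(3) - Δ_1) = -60.
Solving: M_0 = -15/4, M_1 = 15, M_2 = -75/2.
On [2, 3], s'(x) = b_1 + 2c_1·(x - 2) + 3d_1·(x - 2)² with b_1 = Δ_1 - h_1(2M_1 + M_2)/6 = 25/4, c_1 = M_1/2 = 15/2, d_1 = (M_2 - M_1)/(6h_1) = -35/4. So s'(2) = 25/4.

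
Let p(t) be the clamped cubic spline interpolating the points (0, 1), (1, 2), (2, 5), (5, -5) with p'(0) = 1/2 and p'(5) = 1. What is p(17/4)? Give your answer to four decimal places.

Let M_i = p''(x_i). Step sizes h_i = 1, 1, 3; slopes of the chords Δ_i = (y_(i+1) - y_i)/h_i = 1, 3, -10/3.
  1·M_0 + 4·M_1 + 1·M_2 = 6(Δ_1 - Δ_0) = 12
  1·M_1 + 8·M_2 + 3·M_3 = 6(Δ_2 - Δ_1) = -38
Clamped end conditions give two more equations: 2h_0·M_0 + h_0·M_1 = 6(Δ_0 - p'(0)) = 3 and h_2·M_2 + 2h_2·M_3 = 6(p'(5) - Δ_2) = 26.
Solving: M_0 = -36/29, M_1 = 159/29, M_2 = -252/29, M_3 = 755/87.
On [2, 5], p(t) = 5 + 59/58·(t - 2) - 126/29·(t - 2)² + 1511/1566·(t - 2)³.
With (t - 2) = 9/4: p(17/4) = -13795/3712.

-3.7163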